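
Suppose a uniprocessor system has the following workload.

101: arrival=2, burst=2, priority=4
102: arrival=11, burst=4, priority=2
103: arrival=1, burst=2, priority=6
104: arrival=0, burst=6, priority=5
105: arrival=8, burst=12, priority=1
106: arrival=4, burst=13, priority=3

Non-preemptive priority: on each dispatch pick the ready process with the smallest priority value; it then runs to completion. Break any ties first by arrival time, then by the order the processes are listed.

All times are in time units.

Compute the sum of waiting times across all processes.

Gantt: | 104 0-6 | 106 6-19 | 105 19-31 | 102 31-35 | 101 35-37 | 103 37-39 |
Completion: 101=37  102=35  103=39  104=6  105=31  106=19
Turnaround (C−A): 101=35  102=24  103=38  104=6  105=23  106=15
Waiting = turnaround − burst: 101=33, 102=20, 103=36, 104=0, 105=11, 106=2
Total waiting = 33 + 20 + 36 + 0 + 11 + 2 = 102

102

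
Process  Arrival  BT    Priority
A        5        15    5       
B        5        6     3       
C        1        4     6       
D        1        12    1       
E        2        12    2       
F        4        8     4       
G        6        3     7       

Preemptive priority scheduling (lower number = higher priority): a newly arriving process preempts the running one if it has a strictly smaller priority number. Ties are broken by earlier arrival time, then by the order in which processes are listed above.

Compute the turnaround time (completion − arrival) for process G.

Schedule: | idle 0-1 | D 1-13 | E 13-25 | B 25-31 | F 31-39 | A 39-54 | C 54-58 | G 58-61 |
Completion: A=54  B=31  C=58  D=13  E=25  F=39  G=61
Turnaround (C−A): A=49  B=26  C=57  D=12  E=23  F=35  G=55
Turnaround(G) = completion − arrival = 61 − 6 = 55

55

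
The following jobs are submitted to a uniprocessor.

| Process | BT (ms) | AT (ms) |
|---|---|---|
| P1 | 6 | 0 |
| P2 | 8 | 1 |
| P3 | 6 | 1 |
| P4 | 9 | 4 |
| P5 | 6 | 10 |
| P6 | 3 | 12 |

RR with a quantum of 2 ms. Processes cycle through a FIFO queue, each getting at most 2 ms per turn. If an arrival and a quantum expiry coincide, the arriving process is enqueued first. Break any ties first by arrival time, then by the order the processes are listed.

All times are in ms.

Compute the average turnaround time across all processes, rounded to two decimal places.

25.17

Schedule: | P1 0-2 | P2 2-4 | P3 4-6 | P1 6-8 | P4 8-10 | P2 10-12 | P3 12-14 | P1 14-16 | P5 16-18 | P4 18-20 | P6 20-22 | P2 22-24 | P3 24-26 | P5 26-28 | P4 28-30 | P6 30-31 | P2 31-33 | P5 33-35 | P4 35-38 |
Completion: P1=16  P2=33  P3=26  P4=38  P5=35  P6=31
Turnaround (C−A): P1=16  P2=32  P3=25  P4=34  P5=25  P6=19
Turnaround times: P1=16, P2=32, P3=25, P4=34, P5=25, P6=19
Average turnaround = (16+32+25+34+25+19) / 6 = 151/6 = 25.17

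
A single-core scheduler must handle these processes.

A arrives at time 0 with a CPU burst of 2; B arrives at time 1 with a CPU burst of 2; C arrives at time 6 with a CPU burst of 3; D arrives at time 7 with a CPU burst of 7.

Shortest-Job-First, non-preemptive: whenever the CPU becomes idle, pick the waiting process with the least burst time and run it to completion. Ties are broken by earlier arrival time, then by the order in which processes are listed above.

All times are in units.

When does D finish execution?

16

Gantt: | A 0-2 | B 2-4 | idle 4-6 | C 6-9 | D 9-16 |
Completion: A=2  B=4  C=9  D=16
Turnaround (C−A): A=2  B=3  C=3  D=9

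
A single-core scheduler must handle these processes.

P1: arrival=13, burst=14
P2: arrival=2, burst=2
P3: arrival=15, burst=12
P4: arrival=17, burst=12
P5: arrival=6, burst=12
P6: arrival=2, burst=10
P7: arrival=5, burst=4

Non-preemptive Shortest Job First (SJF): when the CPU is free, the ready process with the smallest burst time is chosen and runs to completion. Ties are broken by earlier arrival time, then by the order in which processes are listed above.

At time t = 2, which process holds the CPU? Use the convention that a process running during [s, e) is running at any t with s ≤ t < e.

P2

Schedule: | idle 0-2 | P2 2-4 | P6 4-14 | P7 14-18 | P5 18-30 | P3 30-42 | P4 42-54 | P1 54-68 |
Completion: P1=68  P2=4  P3=42  P4=54  P5=30  P6=14  P7=18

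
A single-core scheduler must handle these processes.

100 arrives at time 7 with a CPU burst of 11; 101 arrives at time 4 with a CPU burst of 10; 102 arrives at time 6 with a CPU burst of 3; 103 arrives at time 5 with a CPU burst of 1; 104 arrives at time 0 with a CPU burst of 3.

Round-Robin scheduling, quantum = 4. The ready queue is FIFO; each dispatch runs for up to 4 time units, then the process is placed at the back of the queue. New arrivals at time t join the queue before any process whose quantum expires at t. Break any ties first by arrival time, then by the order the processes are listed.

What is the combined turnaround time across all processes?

Timeline: | 104 0-3 | idle 3-4 | 101 4-8 | 103 8-9 | 102 9-12 | 100 12-16 | 101 16-20 | 100 20-24 | 101 24-26 | 100 26-29 |
Completion: 100=29  101=26  102=12  103=9  104=3
Turnaround (C−A): 100=22  101=22  102=6  103=4  104=3
Turnaround = completion − arrival: 100=22, 101=22, 102=6, 103=4, 104=3
Total turnaround = 22 + 22 + 6 + 4 + 3 = 57

57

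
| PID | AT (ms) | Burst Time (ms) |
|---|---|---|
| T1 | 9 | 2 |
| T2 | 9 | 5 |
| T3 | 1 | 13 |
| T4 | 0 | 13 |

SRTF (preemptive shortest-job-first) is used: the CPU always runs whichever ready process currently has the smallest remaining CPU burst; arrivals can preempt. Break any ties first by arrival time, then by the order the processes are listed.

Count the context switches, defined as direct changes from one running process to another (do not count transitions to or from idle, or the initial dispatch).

4

Gantt: | T4 0-9 | T1 9-11 | T4 11-15 | T2 15-20 | T3 20-33 |
Completion: T1=11  T2=20  T3=33  T4=15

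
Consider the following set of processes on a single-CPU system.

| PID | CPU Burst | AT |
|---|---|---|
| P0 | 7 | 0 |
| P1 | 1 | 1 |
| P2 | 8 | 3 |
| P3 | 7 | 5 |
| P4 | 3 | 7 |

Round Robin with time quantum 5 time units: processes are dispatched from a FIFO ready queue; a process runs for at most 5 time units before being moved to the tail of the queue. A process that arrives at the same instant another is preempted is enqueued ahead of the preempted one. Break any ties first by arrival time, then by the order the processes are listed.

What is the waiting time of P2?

Timeline: | P0 0-5 | P1 5-6 | P2 6-11 | P3 11-16 | P0 16-18 | P4 18-21 | P2 21-24 | P3 24-26 |
Completion: P0=18  P1=6  P2=24  P3=26  P4=21
Turnaround (C−A): P0=18  P1=5  P2=21  P3=21  P4=14
Waiting(P2) = turnaround − burst = 21 − 8 = 13

13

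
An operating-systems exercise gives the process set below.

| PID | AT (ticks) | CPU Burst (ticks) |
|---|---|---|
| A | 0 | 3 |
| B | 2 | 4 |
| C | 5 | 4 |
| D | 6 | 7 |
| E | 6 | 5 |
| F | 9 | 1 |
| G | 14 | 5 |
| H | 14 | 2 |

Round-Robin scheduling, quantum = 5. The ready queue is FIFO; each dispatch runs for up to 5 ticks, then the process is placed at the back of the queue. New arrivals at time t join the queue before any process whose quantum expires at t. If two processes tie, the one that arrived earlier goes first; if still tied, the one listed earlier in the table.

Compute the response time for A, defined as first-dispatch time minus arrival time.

0

Schedule: | A 0-3 | B 3-7 | C 7-11 | D 11-16 | E 16-21 | F 21-22 | G 22-27 | H 27-29 | D 29-31 |
Completion: A=3  B=7  C=11  D=31  E=21  F=22  G=27  H=29
Response(A) = first start − arrival = 0 − 0 = 0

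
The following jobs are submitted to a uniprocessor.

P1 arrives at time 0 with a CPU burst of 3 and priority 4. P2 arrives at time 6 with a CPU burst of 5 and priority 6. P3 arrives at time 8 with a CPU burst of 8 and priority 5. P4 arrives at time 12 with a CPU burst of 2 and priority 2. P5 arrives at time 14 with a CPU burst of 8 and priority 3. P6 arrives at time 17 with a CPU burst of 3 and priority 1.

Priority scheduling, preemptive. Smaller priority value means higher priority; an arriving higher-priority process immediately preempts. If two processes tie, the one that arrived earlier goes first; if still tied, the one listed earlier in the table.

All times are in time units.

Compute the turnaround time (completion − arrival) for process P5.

11

Gantt: | P1 0-3 | idle 3-6 | P2 6-8 | P3 8-12 | P4 12-14 | P5 14-17 | P6 17-20 | P5 20-25 | P3 25-29 | P2 29-32 |
Completion: P1=3  P2=32  P3=29  P4=14  P5=25  P6=20
Turnaround (C−A): P1=3  P2=26  P3=21  P4=2  P5=11  P6=3
Turnaround(P5) = completion − arrival = 25 − 14 = 11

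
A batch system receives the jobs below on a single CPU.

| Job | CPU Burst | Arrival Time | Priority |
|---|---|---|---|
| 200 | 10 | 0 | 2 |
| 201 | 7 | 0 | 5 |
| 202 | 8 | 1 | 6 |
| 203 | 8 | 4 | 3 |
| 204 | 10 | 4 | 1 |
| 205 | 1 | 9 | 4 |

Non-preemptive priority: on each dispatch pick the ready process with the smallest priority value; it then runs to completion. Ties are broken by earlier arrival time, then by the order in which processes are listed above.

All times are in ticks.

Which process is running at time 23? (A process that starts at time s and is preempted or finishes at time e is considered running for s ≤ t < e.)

203

Gantt: | 200 0-10 | 204 10-20 | 203 20-28 | 205 28-29 | 201 29-36 | 202 36-44 |
Completion: 200=10  201=36  202=44  203=28  204=20  205=29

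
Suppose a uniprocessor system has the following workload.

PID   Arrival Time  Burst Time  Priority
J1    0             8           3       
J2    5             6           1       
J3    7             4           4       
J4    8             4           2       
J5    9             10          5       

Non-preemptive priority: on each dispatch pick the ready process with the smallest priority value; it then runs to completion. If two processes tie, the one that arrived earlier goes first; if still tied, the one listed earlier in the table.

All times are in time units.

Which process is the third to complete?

Schedule: | J1 0-8 | J2 8-14 | J4 14-18 | J3 18-22 | J5 22-32 |
Completion: J1=8  J2=14  J3=22  J4=18  J5=32
Finish order: J1 → J2 → J4 → J3 → J5

J4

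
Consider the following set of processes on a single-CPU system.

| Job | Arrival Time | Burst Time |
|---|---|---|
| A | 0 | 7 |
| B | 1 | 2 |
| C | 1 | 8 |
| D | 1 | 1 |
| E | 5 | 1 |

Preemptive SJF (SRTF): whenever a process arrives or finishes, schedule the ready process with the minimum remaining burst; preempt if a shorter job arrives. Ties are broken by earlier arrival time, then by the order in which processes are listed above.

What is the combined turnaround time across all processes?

34

Schedule: | A 0-1 | D 1-2 | B 2-4 | A 4-5 | E 5-6 | A 6-11 | C 11-19 |
Completion: A=11  B=4  C=19  D=2  E=6
Turnaround (C−A): A=11  B=3  C=18  D=1  E=1
Turnaround = completion − arrival: A=11, B=3, C=18, D=1, E=1
Total turnaround = 11 + 3 + 18 + 1 + 1 = 34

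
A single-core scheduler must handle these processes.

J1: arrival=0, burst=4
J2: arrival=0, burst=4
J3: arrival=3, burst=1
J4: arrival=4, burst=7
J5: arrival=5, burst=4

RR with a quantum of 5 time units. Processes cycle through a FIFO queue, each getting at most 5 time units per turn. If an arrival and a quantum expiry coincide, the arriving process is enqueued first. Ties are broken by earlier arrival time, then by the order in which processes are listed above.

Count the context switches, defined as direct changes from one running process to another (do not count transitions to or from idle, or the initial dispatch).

Timeline: | J1 0-4 | J2 4-8 | J3 8-9 | J4 9-14 | J5 14-18 | J4 18-20 |
Completion: J1=4  J2=8  J3=9  J4=20  J5=18
Turnaround (C−A): J1=4  J2=8  J3=6  J4=16  J5=13

5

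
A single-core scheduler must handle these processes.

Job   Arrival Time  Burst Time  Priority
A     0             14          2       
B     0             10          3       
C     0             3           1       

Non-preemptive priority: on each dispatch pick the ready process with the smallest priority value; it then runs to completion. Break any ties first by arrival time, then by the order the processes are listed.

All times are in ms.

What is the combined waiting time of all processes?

20

Timeline: | C 0-3 | A 3-17 | B 17-27 |
Completion: A=17  B=27  C=3
Turnaround (C−A): A=17  B=27  C=3
Waiting = turnaround − burst: A=3, B=17, C=0
Total waiting = 3 + 17 + 0 = 20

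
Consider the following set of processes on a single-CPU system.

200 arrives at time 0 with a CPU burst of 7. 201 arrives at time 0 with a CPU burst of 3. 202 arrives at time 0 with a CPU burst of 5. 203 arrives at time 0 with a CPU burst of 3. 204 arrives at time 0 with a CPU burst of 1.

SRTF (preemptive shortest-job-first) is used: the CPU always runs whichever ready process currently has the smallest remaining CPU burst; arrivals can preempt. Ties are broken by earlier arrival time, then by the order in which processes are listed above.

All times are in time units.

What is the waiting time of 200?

12

Gantt: | 204 0-1 | 201 1-4 | 203 4-7 | 202 7-12 | 200 12-19 |
Completion: 200=19  201=4  202=12  203=7  204=1
Turnaround (C−A): 200=19  201=4  202=12  203=7  204=1
Waiting(200) = turnaround − burst = 19 − 7 = 12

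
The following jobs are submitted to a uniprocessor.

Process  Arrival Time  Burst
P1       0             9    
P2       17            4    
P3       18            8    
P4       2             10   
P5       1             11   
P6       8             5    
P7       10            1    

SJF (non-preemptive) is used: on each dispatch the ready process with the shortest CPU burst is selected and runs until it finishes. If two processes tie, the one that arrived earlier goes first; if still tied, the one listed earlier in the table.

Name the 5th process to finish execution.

P2

Schedule: | P1 0-9 | P6 9-14 | P7 14-15 | P4 15-25 | P2 25-29 | P3 29-37 | P5 37-48 |
Completion: P1=9  P2=29  P3=37  P4=25  P5=48  P6=14  P7=15
Turnaround (C−A): P1=9  P2=12  P3=19  P4=23  P5=47  P6=6  P7=5
Finish order: P1 → P6 → P7 → P4 → P2 → P3 → P5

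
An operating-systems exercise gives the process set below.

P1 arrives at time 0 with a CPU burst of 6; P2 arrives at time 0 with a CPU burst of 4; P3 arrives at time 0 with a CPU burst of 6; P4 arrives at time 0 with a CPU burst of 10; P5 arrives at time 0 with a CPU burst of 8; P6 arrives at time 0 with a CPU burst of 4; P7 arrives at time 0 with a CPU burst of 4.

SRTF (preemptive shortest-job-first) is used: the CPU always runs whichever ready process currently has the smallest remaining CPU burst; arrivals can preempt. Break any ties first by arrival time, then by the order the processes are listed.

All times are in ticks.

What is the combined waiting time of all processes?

98

Gantt: | P2 0-4 | P6 4-8 | P7 8-12 | P1 12-18 | P3 18-24 | P5 24-32 | P4 32-42 |
Completion: P1=18  P2=4  P3=24  P4=42  P5=32  P6=8  P7=12
Waiting = turnaround − burst: P1=12, P2=0, P3=18, P4=32, P5=24, P6=4, P7=8
Total waiting = 12 + 0 + 18 + 32 + 24 + 4 + 8 = 98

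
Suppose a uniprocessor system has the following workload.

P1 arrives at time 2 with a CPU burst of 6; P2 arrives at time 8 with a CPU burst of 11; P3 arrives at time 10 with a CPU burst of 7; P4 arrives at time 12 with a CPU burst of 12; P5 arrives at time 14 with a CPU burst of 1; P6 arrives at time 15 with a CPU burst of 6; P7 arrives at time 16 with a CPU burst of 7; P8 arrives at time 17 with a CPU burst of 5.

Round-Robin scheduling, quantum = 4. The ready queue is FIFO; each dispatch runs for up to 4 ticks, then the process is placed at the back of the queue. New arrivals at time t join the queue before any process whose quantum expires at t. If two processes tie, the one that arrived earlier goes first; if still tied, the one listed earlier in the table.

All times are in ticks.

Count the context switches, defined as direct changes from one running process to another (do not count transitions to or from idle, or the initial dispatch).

15

Schedule: | idle 0-2 | P1 2-8 | P2 8-12 | P3 12-16 | P4 16-20 | P2 20-24 | P5 24-25 | P6 25-29 | P7 29-33 | P3 33-36 | P8 36-40 | P4 40-44 | P2 44-47 | P6 47-49 | P7 49-52 | P8 52-53 | P4 53-57 |
Completion: P1=8  P2=47  P3=36  P4=57  P5=25  P6=49  P7=52  P8=53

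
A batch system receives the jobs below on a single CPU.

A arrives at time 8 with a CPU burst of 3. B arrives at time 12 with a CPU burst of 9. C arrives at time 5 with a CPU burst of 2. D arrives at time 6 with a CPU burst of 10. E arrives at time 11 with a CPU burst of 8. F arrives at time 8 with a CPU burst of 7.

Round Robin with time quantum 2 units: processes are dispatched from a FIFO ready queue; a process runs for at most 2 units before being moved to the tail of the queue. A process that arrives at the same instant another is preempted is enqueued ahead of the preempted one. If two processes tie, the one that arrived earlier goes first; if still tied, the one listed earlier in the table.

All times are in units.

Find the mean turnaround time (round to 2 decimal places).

22.67

Schedule: | idle 0-5 | C 5-7 | D 7-9 | A 9-11 | F 11-13 | D 13-15 | E 15-17 | A 17-18 | B 18-20 | F 20-22 | D 22-24 | E 24-26 | B 26-28 | F 28-30 | D 30-32 | E 32-34 | B 34-36 | F 36-37 | D 37-39 | E 39-41 | B 41-44 |
Completion: A=18  B=44  C=7  D=39  E=41  F=37
Turnaround times: A=10, B=32, C=2, D=33, E=30, F=29
Average turnaround = (10+32+2+33+30+29) / 6 = 136/6 = 22.67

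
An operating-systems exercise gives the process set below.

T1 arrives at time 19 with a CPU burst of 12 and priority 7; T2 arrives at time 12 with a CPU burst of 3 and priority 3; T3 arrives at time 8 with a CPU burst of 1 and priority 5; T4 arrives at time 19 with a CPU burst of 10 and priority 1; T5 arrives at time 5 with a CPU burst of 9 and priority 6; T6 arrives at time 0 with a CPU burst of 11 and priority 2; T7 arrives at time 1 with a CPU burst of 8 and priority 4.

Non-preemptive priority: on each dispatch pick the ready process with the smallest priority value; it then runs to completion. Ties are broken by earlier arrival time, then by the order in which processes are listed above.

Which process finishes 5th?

Timeline: | T6 0-11 | T7 11-19 | T4 19-29 | T2 29-32 | T3 32-33 | T5 33-42 | T1 42-54 |
Completion: T1=54  T2=32  T3=33  T4=29  T5=42  T6=11  T7=19
Finish order: T6 → T7 → T4 → T2 → T3 → T5 → T1

T3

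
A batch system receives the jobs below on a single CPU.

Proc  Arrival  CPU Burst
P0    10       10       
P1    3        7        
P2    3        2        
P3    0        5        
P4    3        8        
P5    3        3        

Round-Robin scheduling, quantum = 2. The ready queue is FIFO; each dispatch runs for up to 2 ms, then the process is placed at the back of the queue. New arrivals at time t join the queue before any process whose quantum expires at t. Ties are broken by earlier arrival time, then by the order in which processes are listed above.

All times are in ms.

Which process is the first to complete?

Schedule: | P3 0-4 | P1 4-6 | P2 6-8 | P4 8-10 | P5 10-12 | P3 12-13 | P1 13-15 | P0 15-17 | P4 17-19 | P5 19-20 | P1 20-22 | P0 22-24 | P4 24-26 | P1 26-27 | P0 27-29 | P4 29-31 | P0 31-35 |
Completion: P0=35  P1=27  P2=8  P3=13  P4=31  P5=20
Turnaround (C−A): P0=25  P1=24  P2=5  P3=13  P4=28  P5=17
Finish order: P2 → P3 → P5 → P1 → P4 → P0

P2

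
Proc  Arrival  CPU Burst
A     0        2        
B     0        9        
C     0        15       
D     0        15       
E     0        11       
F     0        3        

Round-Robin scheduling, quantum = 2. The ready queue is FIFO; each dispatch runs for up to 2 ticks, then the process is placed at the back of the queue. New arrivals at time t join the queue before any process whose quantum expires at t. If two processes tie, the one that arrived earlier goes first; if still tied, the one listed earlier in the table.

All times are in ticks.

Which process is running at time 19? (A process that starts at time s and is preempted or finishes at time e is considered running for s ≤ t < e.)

E

Gantt: | A 0-2 | B 2-4 | C 4-6 | D 6-8 | E 8-10 | F 10-12 | B 12-14 | C 14-16 | D 16-18 | E 18-20 | F 20-21 | B 21-23 | C 23-25 | D 25-27 | E 27-29 | B 29-31 | C 31-33 | D 33-35 | E 35-37 | B 37-38 | C 38-40 | D 40-42 | E 42-44 | C 44-46 | D 46-48 | E 48-49 | C 49-51 | D 51-53 | C 53-54 | D 54-55 |
Completion: A=2  B=38  C=54  D=55  E=49  F=21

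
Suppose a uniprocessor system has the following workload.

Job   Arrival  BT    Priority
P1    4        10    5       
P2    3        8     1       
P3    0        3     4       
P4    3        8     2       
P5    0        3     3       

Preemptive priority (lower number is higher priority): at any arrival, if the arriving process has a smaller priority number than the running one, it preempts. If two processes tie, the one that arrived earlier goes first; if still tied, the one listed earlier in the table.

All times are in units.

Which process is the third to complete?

Gantt: | P5 0-3 | P2 3-11 | P4 11-19 | P3 19-22 | P1 22-32 |
Completion: P1=32  P2=11  P3=22  P4=19  P5=3
Turnaround (C−A): P1=28  P2=8  P3=22  P4=16  P5=3
Finish order: P5 → P2 → P4 → P3 → P1

P4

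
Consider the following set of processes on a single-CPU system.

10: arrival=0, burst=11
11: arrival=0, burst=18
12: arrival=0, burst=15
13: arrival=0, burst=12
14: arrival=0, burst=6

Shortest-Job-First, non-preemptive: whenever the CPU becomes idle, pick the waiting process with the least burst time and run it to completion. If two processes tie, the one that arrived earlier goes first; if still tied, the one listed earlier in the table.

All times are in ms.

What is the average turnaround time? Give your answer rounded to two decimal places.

31.60

Schedule: | 14 0-6 | 10 6-17 | 13 17-29 | 12 29-44 | 11 44-62 |
Completion: 10=17  11=62  12=44  13=29  14=6
Turnaround times: 10=17, 11=62, 12=44, 13=29, 14=6
Average turnaround = (17+62+44+29+6) / 5 = 158/5 = 31.60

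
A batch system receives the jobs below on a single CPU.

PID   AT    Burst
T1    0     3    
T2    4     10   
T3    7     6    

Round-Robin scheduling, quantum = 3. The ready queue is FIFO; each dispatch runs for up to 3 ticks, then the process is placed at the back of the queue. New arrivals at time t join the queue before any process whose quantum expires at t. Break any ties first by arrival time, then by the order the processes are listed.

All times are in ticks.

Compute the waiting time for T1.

Schedule: | T1 0-3 | idle 3-4 | T2 4-7 | T3 7-10 | T2 10-13 | T3 13-16 | T2 16-20 |
Completion: T1=3  T2=20  T3=16
Turnaround (C−A): T1=3  T2=16  T3=9
Waiting(T1) = turnaround − burst = 3 − 3 = 0

0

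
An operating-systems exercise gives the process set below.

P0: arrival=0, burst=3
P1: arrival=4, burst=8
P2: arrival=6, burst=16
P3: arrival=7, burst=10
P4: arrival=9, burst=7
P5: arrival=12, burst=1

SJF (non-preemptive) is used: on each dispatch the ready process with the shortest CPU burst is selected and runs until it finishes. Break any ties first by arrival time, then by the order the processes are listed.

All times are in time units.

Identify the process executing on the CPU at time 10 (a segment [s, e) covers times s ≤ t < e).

Schedule: | P0 0-3 | idle 3-4 | P1 4-12 | P5 12-13 | P4 13-20 | P3 20-30 | P2 30-46 |
Completion: P0=3  P1=12  P2=46  P3=30  P4=20  P5=13
Turnaround (C−A): P0=3  P1=8  P2=40  P3=23  P4=11  P5=1

P1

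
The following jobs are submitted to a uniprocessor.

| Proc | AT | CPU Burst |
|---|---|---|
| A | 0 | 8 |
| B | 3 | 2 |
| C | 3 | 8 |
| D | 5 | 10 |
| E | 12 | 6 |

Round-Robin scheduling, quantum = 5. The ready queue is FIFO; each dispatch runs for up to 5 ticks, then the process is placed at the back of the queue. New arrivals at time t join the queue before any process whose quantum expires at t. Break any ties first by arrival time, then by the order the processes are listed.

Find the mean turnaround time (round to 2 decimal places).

19.80

Gantt: | A 0-5 | B 5-7 | C 7-12 | D 12-17 | A 17-20 | E 20-25 | C 25-28 | D 28-33 | E 33-34 |
Completion: A=20  B=7  C=28  D=33  E=34
Turnaround times: A=20, B=4, C=25, D=28, E=22
Average turnaround = (20+4+25+28+22) / 5 = 99/5 = 19.80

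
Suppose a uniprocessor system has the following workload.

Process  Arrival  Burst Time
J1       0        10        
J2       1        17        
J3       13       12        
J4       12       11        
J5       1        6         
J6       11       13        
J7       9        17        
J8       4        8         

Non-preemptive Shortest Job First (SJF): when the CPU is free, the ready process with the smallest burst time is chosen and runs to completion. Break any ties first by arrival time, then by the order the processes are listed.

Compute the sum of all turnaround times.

312

Schedule: | J1 0-10 | J5 10-16 | J8 16-24 | J4 24-35 | J3 35-47 | J6 47-60 | J2 60-77 | J7 77-94 |
Completion: J1=10  J2=77  J3=47  J4=35  J5=16  J6=60  J7=94  J8=24
Turnaround = completion − arrival: J1=10, J2=76, J3=34, J4=23, J5=15, J6=49, J7=85, J8=20
Total turnaround = 10 + 76 + 34 + 23 + 15 + 49 + 85 + 20 = 312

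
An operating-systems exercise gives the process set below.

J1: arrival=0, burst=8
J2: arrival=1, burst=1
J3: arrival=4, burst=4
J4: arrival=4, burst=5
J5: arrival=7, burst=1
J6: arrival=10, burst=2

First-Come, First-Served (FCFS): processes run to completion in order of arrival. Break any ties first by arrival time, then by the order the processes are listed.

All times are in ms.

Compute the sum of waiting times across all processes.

41

Timeline: | J1 0-8 | J2 8-9 | J3 9-13 | J4 13-18 | J5 18-19 | J6 19-21 |
Completion: J1=8  J2=9  J3=13  J4=18  J5=19  J6=21
Turnaround (C−A): J1=8  J2=8  J3=9  J4=14  J5=12  J6=11
Waiting = turnaround − burst: J1=0, J2=7, J3=5, J4=9, J5=11, J6=9
Total waiting = 0 + 7 + 5 + 9 + 11 + 9 = 41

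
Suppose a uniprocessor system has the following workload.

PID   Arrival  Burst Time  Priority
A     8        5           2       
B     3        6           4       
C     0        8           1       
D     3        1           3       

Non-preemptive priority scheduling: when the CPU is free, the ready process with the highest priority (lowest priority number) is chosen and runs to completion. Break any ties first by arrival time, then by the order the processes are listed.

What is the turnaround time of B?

17

Gantt: | C 0-8 | A 8-13 | D 13-14 | B 14-20 |
Completion: A=13  B=20  C=8  D=14
Turnaround (C−A): A=5  B=17  C=8  D=11
Turnaround(B) = completion − arrival = 20 − 3 = 17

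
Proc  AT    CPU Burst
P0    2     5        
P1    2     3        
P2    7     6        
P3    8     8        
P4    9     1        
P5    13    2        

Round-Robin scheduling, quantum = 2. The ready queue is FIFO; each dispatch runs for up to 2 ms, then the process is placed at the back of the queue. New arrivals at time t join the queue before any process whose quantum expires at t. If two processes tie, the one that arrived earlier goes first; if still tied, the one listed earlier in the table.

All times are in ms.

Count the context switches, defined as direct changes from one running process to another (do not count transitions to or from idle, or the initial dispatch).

Schedule: | idle 0-2 | P0 2-4 | P1 4-6 | P0 6-8 | P1 8-9 | P2 9-11 | P3 11-13 | P0 13-14 | P4 14-15 | P2 15-17 | P5 17-19 | P3 19-21 | P2 21-23 | P3 23-27 |
Completion: P0=14  P1=9  P2=23  P3=27  P4=15  P5=19
Turnaround (C−A): P0=12  P1=7  P2=16  P3=19  P4=6  P5=6

12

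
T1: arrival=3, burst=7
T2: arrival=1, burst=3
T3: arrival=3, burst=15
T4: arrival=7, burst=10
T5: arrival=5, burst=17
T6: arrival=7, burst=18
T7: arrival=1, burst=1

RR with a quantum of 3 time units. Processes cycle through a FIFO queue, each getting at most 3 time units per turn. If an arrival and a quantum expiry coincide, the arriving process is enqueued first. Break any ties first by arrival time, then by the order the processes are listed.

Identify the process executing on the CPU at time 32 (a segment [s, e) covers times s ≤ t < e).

T6

Gantt: | idle 0-1 | T2 1-4 | T7 4-5 | T1 5-8 | T3 8-11 | T5 11-14 | T4 14-17 | T6 17-20 | T1 20-23 | T3 23-26 | T5 26-29 | T4 29-32 | T6 32-35 | T1 35-36 | T3 36-39 | T5 39-42 | T4 42-45 | T6 45-48 | T3 48-51 | T5 51-54 | T4 54-55 | T6 55-58 | T3 58-61 | T5 61-64 | T6 64-67 | T5 67-69 | T6 69-72 |
Completion: T1=36  T2=4  T3=61  T4=55  T5=69  T6=72  T7=5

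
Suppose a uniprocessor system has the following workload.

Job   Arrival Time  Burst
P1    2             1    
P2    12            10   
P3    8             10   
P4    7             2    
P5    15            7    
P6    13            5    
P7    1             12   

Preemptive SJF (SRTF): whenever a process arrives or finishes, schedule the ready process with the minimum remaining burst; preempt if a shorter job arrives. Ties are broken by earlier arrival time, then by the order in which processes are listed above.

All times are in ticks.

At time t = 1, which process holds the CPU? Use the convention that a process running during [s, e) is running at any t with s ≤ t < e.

Gantt: | idle 0-1 | P7 1-2 | P1 2-3 | P7 3-7 | P4 7-9 | P7 9-16 | P6 16-21 | P5 21-28 | P3 28-38 | P2 38-48 |
Completion: P1=3  P2=48  P3=38  P4=9  P5=28  P6=21  P7=16
Turnaround (C−A): P1=1  P2=36  P3=30  P4=2  P5=13  P6=8  P7=15

P7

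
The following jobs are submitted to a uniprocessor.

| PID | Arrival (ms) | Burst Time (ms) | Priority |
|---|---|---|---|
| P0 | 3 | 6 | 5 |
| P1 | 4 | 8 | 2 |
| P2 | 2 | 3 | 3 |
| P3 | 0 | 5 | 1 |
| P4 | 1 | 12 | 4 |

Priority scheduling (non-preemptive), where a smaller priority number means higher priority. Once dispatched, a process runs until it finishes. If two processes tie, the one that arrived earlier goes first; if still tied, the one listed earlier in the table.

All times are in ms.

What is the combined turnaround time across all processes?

Schedule: | P3 0-5 | P1 5-13 | P2 13-16 | P4 16-28 | P0 28-34 |
Completion: P0=34  P1=13  P2=16  P3=5  P4=28
Turnaround (C−A): P0=31  P1=9  P2=14  P3=5  P4=27
Turnaround = completion − arrival: P0=31, P1=9, P2=14, P3=5, P4=27
Total turnaround = 31 + 9 + 14 + 5 + 27 = 86

86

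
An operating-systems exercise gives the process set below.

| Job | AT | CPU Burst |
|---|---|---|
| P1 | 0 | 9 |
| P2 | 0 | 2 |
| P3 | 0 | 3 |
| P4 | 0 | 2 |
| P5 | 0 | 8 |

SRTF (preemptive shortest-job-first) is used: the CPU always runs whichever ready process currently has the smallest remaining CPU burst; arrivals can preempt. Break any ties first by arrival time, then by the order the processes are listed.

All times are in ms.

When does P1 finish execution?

Schedule: | P2 0-2 | P4 2-4 | P3 4-7 | P5 7-15 | P1 15-24 |
Completion: P1=24  P2=2  P3=7  P4=4  P5=15
Turnaround (C−A): P1=24  P2=2  P3=7  P4=4  P5=15

24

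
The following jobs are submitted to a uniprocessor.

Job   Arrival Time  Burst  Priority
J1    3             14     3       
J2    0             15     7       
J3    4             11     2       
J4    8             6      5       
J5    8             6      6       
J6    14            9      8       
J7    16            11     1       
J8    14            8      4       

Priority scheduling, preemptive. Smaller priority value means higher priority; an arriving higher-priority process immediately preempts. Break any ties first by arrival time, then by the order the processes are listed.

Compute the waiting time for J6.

57

Gantt: | J2 0-3 | J1 3-4 | J3 4-15 | J1 15-16 | J7 16-27 | J1 27-39 | J8 39-47 | J4 47-53 | J5 53-59 | J2 59-71 | J6 71-80 |
Completion: J1=39  J2=71  J3=15  J4=53  J5=59  J6=80  J7=27  J8=47
Waiting(J6) = turnaround − burst = 66 − 9 = 57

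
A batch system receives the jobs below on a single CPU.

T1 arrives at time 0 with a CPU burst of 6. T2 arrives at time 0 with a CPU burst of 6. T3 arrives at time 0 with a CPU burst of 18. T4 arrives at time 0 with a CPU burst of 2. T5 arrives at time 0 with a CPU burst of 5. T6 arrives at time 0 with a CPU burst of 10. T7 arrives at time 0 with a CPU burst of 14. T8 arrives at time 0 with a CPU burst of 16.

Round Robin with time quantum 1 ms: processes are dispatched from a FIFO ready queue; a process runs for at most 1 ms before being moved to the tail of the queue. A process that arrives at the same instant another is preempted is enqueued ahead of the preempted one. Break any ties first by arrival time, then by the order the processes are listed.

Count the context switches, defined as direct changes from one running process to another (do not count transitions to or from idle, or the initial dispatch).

75

Timeline: | T1 0-1 | T2 1-2 | T3 2-3 | T4 3-4 | T5 4-5 | T6 5-6 | T7 6-7 | T8 7-8 | T1 8-9 | T2 9-10 | T3 10-11 | T4 11-12 | T5 12-13 | T6 13-14 | T7 14-15 | T8 15-16 | T1 16-17 | T2 17-18 | T3 18-19 | T5 19-20 | T6 20-21 | T7 21-22 | T8 22-23 | T1 23-24 | T2 24-25 | T3 25-26 | T5 26-27 | T6 27-28 | T7 28-29 | T8 29-30 | T1 30-31 | T2 31-32 | T3 32-33 | T5 33-34 | T6 34-35 | T7 35-36 | T8 36-37 | T1 37-38 | T2 38-39 | T3 39-40 | T6 40-41 | T7 41-42 | T8 42-43 | T3 43-44 | T6 44-45 | T7 45-46 | T8 46-47 | T3 47-48 | T6 48-49 | T7 49-50 | T8 50-51 | T3 51-52 | T6 52-53 | T7 53-54 | T8 54-55 | T3 55-56 | T6 56-57 | T7 57-58 | T8 58-59 | T3 59-60 | T7 60-61 | T8 61-62 | T3 62-63 | T7 63-64 | T8 64-65 | T3 65-66 | T7 66-67 | T8 67-68 | T3 68-69 | T7 69-70 | T8 70-71 | T3 71-72 | T8 72-73 | T3 73-74 | T8 74-75 | T3 75-77 |
Completion: T1=38  T2=39  T3=77  T4=12  T5=34  T6=57  T7=70  T8=75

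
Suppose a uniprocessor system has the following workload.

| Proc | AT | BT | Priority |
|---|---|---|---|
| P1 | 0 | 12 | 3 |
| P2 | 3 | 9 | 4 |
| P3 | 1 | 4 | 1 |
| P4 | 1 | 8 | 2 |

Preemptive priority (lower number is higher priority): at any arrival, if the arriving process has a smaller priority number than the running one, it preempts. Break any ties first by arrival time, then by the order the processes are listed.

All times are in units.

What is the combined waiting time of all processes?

Schedule: | P1 0-1 | P3 1-5 | P4 5-13 | P1 13-24 | P2 24-33 |
Completion: P1=24  P2=33  P3=5  P4=13
Turnaround (C−A): P1=24  P2=30  P3=4  P4=12
Waiting = turnaround − burst: P1=12, P2=21, P3=0, P4=4
Total waiting = 12 + 21 + 0 + 4 = 37

37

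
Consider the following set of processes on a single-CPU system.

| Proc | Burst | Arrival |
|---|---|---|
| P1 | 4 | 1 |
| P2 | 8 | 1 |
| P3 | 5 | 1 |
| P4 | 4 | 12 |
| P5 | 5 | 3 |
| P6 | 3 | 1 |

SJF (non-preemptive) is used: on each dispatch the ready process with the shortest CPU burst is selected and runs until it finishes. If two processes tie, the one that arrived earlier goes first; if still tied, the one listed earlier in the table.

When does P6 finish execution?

4

Schedule: | idle 0-1 | P6 1-4 | P1 4-8 | P3 8-13 | P4 13-17 | P5 17-22 | P2 22-30 |
Completion: P1=8  P2=30  P3=13  P4=17  P5=22  P6=4
Turnaround (C−A): P1=7  P2=29  P3=12  P4=5  P5=19  P6=3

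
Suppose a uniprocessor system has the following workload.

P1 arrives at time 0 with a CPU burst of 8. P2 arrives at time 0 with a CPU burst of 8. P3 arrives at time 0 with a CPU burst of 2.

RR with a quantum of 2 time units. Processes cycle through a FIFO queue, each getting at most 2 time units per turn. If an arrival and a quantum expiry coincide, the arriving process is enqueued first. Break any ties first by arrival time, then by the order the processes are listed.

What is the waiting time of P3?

4

Schedule: | P1 0-2 | P2 2-4 | P3 4-6 | P1 6-8 | P2 8-10 | P1 10-12 | P2 12-14 | P1 14-16 | P2 16-18 |
Completion: P1=16  P2=18  P3=6
Waiting(P3) = turnaround − burst = 6 − 2 = 4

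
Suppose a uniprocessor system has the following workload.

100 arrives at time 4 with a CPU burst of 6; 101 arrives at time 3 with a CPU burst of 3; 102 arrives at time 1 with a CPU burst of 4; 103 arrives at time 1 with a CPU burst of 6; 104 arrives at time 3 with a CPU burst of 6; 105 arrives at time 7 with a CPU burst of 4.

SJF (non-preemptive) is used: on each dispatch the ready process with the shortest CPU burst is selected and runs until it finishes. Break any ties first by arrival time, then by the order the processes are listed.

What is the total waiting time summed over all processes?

Gantt: | idle 0-1 | 102 1-5 | 101 5-8 | 105 8-12 | 103 12-18 | 104 18-24 | 100 24-30 |
Completion: 100=30  101=8  102=5  103=18  104=24  105=12
Turnaround (C−A): 100=26  101=5  102=4  103=17  104=21  105=5
Waiting = turnaround − burst: 100=20, 101=2, 102=0, 103=11, 104=15, 105=1
Total waiting = 20 + 2 + 0 + 11 + 15 + 1 = 49

49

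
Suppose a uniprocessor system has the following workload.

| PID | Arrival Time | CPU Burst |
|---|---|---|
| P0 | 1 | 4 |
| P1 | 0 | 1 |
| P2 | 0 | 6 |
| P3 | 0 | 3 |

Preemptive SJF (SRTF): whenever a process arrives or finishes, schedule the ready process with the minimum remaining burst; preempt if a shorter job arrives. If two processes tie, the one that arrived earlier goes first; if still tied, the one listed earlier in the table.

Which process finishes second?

P3

Schedule: | P1 0-1 | P3 1-4 | P0 4-8 | P2 8-14 |
Completion: P0=8  P1=1  P2=14  P3=4
Finish order: P1 → P3 → P0 → P2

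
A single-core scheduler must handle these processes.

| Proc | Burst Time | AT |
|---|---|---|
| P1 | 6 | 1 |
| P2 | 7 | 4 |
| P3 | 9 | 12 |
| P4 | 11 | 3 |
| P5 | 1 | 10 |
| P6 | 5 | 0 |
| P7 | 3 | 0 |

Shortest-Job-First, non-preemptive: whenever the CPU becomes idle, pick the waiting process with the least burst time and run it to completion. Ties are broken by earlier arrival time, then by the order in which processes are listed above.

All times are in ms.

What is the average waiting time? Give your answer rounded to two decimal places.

Gantt: | P7 0-3 | P6 3-8 | P1 8-14 | P5 14-15 | P2 15-22 | P3 22-31 | P4 31-42 |
Completion: P1=14  P2=22  P3=31  P4=42  P5=15  P6=8  P7=3
Waiting times: P1=7, P2=11, P3=10, P4=28, P5=4, P6=3, P7=0
Average waiting = (7+11+10+28+4+3+0) / 7 = 63/7 = 9.00

9.00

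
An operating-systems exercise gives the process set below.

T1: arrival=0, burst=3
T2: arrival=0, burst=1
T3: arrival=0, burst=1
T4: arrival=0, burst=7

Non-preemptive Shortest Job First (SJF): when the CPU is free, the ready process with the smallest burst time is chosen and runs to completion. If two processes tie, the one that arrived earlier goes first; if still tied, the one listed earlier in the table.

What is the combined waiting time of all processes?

Gantt: | T2 0-1 | T3 1-2 | T1 2-5 | T4 5-12 |
Completion: T1=5  T2=1  T3=2  T4=12
Turnaround (C−A): T1=5  T2=1  T3=2  T4=12
Waiting = turnaround − burst: T1=2, T2=0, T3=1, T4=5
Total waiting = 2 + 0 + 1 + 5 = 8

8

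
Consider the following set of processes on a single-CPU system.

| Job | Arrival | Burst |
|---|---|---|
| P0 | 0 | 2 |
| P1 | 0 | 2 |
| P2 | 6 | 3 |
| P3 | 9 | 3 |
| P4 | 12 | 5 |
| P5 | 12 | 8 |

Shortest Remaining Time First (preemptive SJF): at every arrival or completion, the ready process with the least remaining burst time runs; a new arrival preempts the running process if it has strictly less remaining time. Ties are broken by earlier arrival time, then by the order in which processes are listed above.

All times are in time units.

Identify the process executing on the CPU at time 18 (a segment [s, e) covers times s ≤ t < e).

Schedule: | P0 0-2 | P1 2-4 | idle 4-6 | P2 6-9 | P3 9-12 | P4 12-17 | P5 17-25 |
Completion: P0=2  P1=4  P2=9  P3=12  P4=17  P5=25
Turnaround (C−A): P0=2  P1=4  P2=3  P3=3  P4=5  P5=13

P5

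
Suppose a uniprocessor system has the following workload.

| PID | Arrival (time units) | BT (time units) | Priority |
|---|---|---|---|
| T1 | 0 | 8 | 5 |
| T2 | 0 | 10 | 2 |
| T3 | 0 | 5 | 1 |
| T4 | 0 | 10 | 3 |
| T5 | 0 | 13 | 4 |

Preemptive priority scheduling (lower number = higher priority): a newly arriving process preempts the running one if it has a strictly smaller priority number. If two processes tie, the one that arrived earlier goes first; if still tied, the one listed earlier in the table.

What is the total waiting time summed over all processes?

83

Gantt: | T3 0-5 | T2 5-15 | T4 15-25 | T5 25-38 | T1 38-46 |
Completion: T1=46  T2=15  T3=5  T4=25  T5=38
Turnaround (C−A): T1=46  T2=15  T3=5  T4=25  T5=38
Waiting = turnaround − burst: T1=38, T2=5, T3=0, T4=15, T5=25
Total waiting = 38 + 5 + 0 + 15 + 25 = 83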